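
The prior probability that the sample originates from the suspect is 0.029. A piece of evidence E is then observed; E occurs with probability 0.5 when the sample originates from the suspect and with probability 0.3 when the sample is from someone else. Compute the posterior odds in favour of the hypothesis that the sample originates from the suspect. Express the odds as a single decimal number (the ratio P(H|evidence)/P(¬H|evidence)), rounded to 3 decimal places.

Posterior odds ≈ 0.050

Prior odds = 0.029/(1−0.029) = 0.029866. In log-odds, ln(0.029866) = -3.5110.
Add log likelihood ratio: ln(1.6667) = 0.51083.
Posterior log-odds = -3.0002, so posterior odds = exp(-3.0002) = 0.049777.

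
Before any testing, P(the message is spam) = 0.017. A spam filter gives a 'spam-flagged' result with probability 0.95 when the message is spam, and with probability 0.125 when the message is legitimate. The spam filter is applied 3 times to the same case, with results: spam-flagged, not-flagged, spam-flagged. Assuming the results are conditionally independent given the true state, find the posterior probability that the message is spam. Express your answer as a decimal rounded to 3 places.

Let H be the event that the message is spam; start with P(H) = 0.017. P('spam-flagged'|H) = 0.95, P('spam-flagged'|¬H) = 0.125.
Update on result 1 ('spam-flagged'): P(H) ← 0.95·0.0170 / (0.95·0.0170 + 0.125·0.9830) = 0.016150/0.13903 = 0.1162.
Update on result 2 ('not-flagged'): P(H) ← 0.05·0.1162 / (0.05·0.1162 + 0.875·0.8838) = 0.0058083/0.77916 = 0.0075.
Update on result 3 ('spam-flagged'): P(H) ← 0.95·0.0075 / (0.95·0.0075 + 0.125·0.9925) = 0.0070818/0.13115 = 0.0540.

Posterior P(H) ≈ 0.054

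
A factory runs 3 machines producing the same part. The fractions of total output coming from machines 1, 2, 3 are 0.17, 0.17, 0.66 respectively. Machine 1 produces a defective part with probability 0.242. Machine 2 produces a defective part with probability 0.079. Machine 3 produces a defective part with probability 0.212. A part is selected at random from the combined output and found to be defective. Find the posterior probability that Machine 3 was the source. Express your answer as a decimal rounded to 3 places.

P(defective|M1) = 0.242; P(defective|M2) = 0.079; P(defective|M3) = 0.212.
Prior × likelihood for each source: 0.17·0.242=0.04114, 0.17·0.079=0.01343, 0.66·0.212=0.1399. Summing gives P(defective) = 0.19449.
P(Machine 3 | defective) = 0.1399 / 0.19449 = 0.719.

Posterior probability ≈ 0.719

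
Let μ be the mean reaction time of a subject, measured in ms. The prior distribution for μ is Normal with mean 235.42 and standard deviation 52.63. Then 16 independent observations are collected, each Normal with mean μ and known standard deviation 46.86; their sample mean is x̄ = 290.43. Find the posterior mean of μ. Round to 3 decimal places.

With known σ, the Normal prior is conjugate. Weight on the data is w = (n/σ²)/(n/σ² + 1/τ₀²) = 0.00728644/(0.00728644+0.00036102) = 0.95279.
Posterior mean = w·x̄ + (1−w)·μ₀ = 0.95279·290.43 + 0.047208·235.42 = 287.833.

Posterior mean ≈ 287.833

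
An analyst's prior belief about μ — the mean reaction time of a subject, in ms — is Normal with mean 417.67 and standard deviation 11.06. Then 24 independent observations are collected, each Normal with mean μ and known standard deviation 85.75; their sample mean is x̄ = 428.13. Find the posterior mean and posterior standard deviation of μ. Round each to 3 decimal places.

Posterior mean ≈ 420.655; posterior SD ≈ 9.350

Prior precision 1/τ₀² = 1/11.06² = 0.00817504; data precision n/σ² = 24/85.75² = 0.00326395.
Posterior precision = 0.00817504 + 0.00326395 = 0.0114390, giving posterior SD = 1/√0.0114390 = 9.350.
Posterior mean = (0.00817504·417.67 + 0.00326395·428.13) / 0.0114390 = 420.655.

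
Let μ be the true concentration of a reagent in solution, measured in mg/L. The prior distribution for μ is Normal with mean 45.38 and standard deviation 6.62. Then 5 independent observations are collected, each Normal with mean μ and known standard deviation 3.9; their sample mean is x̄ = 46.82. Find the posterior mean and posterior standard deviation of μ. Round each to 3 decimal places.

Posterior mean ≈ 46.727; posterior SD ≈ 1.687

With known σ, the Normal prior is conjugate. Weight on the data is w = (n/σ²)/(n/σ² + 1/τ₀²) = 0.328731/(0.328731+0.0228183) = 0.93509.
Posterior mean = w·x̄ + (1−w)·μ₀ = 0.93509·46.82 + 0.064908·45.38 = 46.727. Posterior variance = 1/(0.328731+0.0228183) = 2.84455, so SD = 1.687.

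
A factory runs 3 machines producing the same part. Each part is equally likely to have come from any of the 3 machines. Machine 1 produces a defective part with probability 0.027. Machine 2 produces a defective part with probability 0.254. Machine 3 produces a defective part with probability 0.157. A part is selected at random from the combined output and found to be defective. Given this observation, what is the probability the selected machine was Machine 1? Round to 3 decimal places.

P(defective|M1) = 0.027; P(defective|M2) = 0.254; P(defective|M3) = 0.157.
Prior × likelihood for each source: 0.333333·0.027=0.009000, 0.333333·0.254=0.08467, 0.333333·0.157=0.05233. Summing gives P(defective) = 0.14600.
P(Machine 1 | defective) = 0.009000 / 0.14600 = 0.062.

Posterior probability ≈ 0.062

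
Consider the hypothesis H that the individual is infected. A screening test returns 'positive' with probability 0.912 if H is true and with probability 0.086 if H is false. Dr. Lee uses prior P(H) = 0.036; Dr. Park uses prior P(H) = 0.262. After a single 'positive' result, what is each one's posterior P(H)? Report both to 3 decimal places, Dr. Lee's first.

Dr. Lee: 0.284; Dr. Park: 0.790

P('+'|H) = 0.912, P('+'|¬H) = 0.086.
Dr. Lee: numerator 0.912·0.036 = 0.032832; evidence = 0.032832+0.086·0.964 = 0.11574; posterior = 0.284.
Dr. Park: numerator 0.912·0.262 = 0.23894; evidence = 0.23894+0.086·0.738 = 0.30241; posterior = 0.790.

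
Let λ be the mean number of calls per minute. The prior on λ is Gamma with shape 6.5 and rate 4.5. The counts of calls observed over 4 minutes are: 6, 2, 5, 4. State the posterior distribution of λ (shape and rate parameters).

Posterior: Gamma(shape=23.5, rate=8.5)

Total count ∑xᵢ = 17 over n = 4 minutes.
Gamma is conjugate to the Poisson likelihood: posterior is Gamma(shape = 6.5+17 = 23.5, rate = 4.5+4 = 8.5).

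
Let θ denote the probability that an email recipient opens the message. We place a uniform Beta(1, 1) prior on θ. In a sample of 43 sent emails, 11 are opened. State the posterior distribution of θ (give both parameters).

Posterior: Beta(12, 33)

Observing 11 successes and 32 failures updates Beta(1, 1) by adding the success and failure counts to the two shape parameters: α = 1+11 = 12, β = 1+32 = 33.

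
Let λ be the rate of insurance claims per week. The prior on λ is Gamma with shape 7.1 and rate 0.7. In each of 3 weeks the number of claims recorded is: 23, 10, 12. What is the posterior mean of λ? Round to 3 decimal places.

Posterior mean ≈ 14.081

The Poisson likelihood adds the total count to the shape and the number of exposure periods to the rate. Here ∑xᵢ = 45 and n = 3, so shape 7.1→52.1 and rate 0.7→3.7.
Posterior mean = shape/rate = 52.1/3.7 = 14.081.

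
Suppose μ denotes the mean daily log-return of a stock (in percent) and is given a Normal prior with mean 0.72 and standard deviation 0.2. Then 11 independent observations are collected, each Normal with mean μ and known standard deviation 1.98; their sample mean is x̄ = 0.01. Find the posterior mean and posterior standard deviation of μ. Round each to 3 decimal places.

Posterior mean ≈ 0.648; posterior SD ≈ 0.190

With known σ, the Normal prior is conjugate. Weight on the data is w = (n/σ²)/(n/σ² + 1/τ₀²) = 2.80584/(2.80584+25.0000) = 0.10091.
Posterior mean = w·x̄ + (1−w)·μ₀ = 0.10091·0.01 + 0.89909·0.72 = 0.648. Posterior variance = 1/(2.80584+25.0000) = 0.0359637, so SD = 0.190.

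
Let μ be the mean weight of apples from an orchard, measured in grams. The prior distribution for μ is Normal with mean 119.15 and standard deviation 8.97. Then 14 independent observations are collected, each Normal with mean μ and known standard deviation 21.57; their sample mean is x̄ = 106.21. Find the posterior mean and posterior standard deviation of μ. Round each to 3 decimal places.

With known σ, the Normal prior is conjugate. Weight on the data is w = (n/σ²)/(n/σ² + 1/τ₀²) = 0.0300904/(0.0300904+0.0124284) = 0.70770.
Posterior mean = w·x̄ + (1−w)·μ₀ = 0.70770·106.21 + 0.29230·119.15 = 109.992. Posterior variance = 1/(0.0300904+0.0124284) = 23.5190, so SD = 4.850.

Posterior mean ≈ 109.992; posterior SD ≈ 4.850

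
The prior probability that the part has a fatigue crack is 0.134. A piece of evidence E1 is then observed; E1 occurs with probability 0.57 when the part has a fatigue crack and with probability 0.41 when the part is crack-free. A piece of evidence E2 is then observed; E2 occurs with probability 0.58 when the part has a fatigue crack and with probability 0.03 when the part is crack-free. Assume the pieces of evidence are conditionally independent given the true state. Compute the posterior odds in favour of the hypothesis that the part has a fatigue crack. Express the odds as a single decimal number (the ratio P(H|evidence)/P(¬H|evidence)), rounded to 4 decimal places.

Posterior odds ≈ 4.1590

Prior odds = 0.134/(1−0.134) = 0.15473.
Likelihood ratio for E1 = 0.57/0.41 = 1.3902.
Likelihood ratio for E2 = 0.58/0.03 = 19.333.
Posterior odds = prior odds × LR₁ × LR₂ = 4.1590.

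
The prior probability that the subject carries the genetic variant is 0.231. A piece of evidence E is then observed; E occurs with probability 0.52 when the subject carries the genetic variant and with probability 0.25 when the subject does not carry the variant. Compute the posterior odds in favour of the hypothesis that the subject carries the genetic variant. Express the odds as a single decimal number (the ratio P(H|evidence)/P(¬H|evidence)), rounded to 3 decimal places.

Prior odds = 0.231/(1−0.231) = 0.30039.
Likelihood ratio for E = 0.52/0.25 = 2.0800.
Posterior odds = prior odds × LR = 0.62481.

Posterior odds ≈ 0.625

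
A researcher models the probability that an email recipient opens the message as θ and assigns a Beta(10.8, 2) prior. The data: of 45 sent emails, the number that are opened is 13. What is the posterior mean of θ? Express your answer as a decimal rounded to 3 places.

Observing 13 successes and 32 failures updates Beta(10.8, 2) by adding the success and failure counts to the two shape parameters: α = 10.8+13 = 23.8, β = 2+32 = 34.
E[θ | data] = 23.8/(23.8+34) = 0.412.

Posterior mean ≈ 0.412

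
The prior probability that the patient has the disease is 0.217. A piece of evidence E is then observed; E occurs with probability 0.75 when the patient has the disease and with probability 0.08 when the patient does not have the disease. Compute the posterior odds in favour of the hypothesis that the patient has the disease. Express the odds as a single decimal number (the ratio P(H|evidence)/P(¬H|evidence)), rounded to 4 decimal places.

Prior odds = 0.217/(1−0.217) = 0.27714. In log-odds, ln(0.27714) = -1.2832.
Add log likelihood ratio: ln(9.3750) = 2.2380.
Posterior log-odds = 0.95481, so posterior odds = exp(0.95481) = 2.5982.

Posterior odds ≈ 2.5982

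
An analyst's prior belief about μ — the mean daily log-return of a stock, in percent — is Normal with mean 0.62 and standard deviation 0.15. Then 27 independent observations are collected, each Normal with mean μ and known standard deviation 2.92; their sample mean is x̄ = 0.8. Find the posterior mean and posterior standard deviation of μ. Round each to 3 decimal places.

Posterior mean ≈ 0.632; posterior SD ≈ 0.145

Prior precision 1/τ₀² = 1/0.15² = 44.4444; data precision n/σ² = 27/2.92² = 3.16664.
Posterior precision = 44.4444 + 3.16664 = 47.6111, giving posterior SD = 1/√47.6111 = 0.145.
Posterior mean = (44.4444·0.62 + 3.16664·0.8) / 47.6111 = 0.632.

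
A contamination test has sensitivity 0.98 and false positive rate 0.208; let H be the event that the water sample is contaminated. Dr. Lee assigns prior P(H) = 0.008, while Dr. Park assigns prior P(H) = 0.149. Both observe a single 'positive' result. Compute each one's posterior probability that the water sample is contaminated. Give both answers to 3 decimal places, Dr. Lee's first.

Dr. Lee: 0.037; Dr. Park: 0.452

The likelihood ratio for a 'positive' result is 0.98/0.208 = 4.7115.
Dr. Lee: prior odds 0.008/0.992 = 0.0080645; posterior odds 0.037996; posterior probability 0.037.
Dr. Park: prior odds 0.149/0.851 = 0.17509; posterior odds 0.82493; posterior probability 0.452.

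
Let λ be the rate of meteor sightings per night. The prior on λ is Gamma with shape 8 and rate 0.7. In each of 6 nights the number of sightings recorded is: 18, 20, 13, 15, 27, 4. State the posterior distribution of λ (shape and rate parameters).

Total count ∑xᵢ = 97 over n = 6 nights.
Gamma is conjugate to the Poisson likelihood: posterior is Gamma(shape = 8+97 = 105, rate = 0.7+6 = 6.7).

Posterior: Gamma(shape=105, rate=6.7)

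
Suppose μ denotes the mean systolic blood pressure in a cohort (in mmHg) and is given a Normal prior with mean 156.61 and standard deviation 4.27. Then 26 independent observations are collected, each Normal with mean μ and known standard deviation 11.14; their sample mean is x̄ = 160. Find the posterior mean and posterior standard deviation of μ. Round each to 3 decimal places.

Posterior mean ≈ 159.297; posterior SD ≈ 1.945

Prior precision 1/τ₀² = 1/4.27² = 0.0548459; data precision n/σ² = 26/11.14² = 0.209509.
Posterior precision = 0.0548459 + 0.209509 = 0.264355, giving posterior SD = 1/√0.264355 = 1.945.
Posterior mean = (0.0548459·156.61 + 0.209509·160) / 0.264355 = 159.297.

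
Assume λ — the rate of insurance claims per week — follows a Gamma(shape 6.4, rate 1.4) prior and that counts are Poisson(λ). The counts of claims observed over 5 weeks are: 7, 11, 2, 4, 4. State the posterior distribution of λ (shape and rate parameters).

Total count ∑xᵢ = 28 over n = 5 weeks.
Gamma is conjugate to the Poisson likelihood: posterior is Gamma(shape = 6.4+28 = 34.4, rate = 1.4+5 = 6.4).

Posterior: Gamma(shape=34.4, rate=6.4)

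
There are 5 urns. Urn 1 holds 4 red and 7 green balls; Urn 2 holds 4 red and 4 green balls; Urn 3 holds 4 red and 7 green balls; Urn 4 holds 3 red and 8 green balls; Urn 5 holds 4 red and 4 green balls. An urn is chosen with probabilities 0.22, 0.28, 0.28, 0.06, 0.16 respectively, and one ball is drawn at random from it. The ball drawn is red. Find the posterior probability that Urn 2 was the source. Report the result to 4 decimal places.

Tabulate prior·likelihood by source: [1] prior 0.22, lik 0.3636, product 0.08000; [2] prior 0.28, lik 0.5, product 0.1400; [3] prior 0.28, lik 0.3636, product 0.1018; [4] prior 0.06, lik 0.2727, product 0.01636; [5] prior 0.16, lik 0.5, product 0.08000.
Normalizing constant = 0.41818; the posterior for Urn 2 is its product over the sum, 0.1400/0.41818 = 0.3348.

Posterior probability ≈ 0.3348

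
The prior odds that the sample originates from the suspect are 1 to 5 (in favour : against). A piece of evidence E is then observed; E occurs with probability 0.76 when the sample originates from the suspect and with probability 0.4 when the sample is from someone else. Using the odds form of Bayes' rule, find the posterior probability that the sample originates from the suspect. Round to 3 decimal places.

Prior odds = 1/5 = 0.20000.
Likelihood ratio for E = 0.76/0.4 = 1.9000.
Posterior odds = prior odds × LR = 0.38000.
Posterior probability = odds/(1+odds) = 0.38000/1.3800 = 0.275.

Posterior probability ≈ 0.275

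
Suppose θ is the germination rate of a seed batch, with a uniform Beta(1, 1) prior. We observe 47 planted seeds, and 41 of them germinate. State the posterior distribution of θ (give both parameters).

Posterior: Beta(42, 7)

Observing 41 successes and 6 failures updates Beta(1, 1) by adding the success and failure counts to the two shape parameters: α = 1+41 = 42, β = 1+6 = 7.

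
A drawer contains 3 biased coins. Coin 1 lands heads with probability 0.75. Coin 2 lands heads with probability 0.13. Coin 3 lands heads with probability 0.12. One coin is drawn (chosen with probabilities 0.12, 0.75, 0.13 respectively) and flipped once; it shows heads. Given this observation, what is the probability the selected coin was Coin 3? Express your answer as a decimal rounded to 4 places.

Tabulate prior·likelihood by source: [1] prior 0.12, lik 0.75, product 0.09000; [2] prior 0.75, lik 0.13, product 0.09750; [3] prior 0.13, lik 0.12, product 0.01560.
Normalizing constant = 0.20310; the posterior for Coin 3 is its product over the sum, 0.01560/0.20310 = 0.0768.

Posterior probability ≈ 0.0768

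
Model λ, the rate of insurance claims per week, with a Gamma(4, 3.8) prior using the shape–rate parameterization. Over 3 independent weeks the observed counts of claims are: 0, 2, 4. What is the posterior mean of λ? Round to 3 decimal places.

The Poisson likelihood adds the total count to the shape and the number of exposure periods to the rate. Here ∑xᵢ = 6 and n = 3, so shape 4→10 and rate 3.8→6.8.
Posterior mean = shape/rate = 10/6.8 = 1.471.

Posterior mean ≈ 1.471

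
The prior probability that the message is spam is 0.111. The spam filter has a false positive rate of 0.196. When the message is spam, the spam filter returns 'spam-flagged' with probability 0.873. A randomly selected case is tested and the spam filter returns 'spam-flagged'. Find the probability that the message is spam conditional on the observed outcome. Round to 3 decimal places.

Write H for 'the message is spam'. Prior odds H:¬H = 0.111/0.889 = 0.12486. For the 'spam-flagged' outcome, the likelihood ratio is 0.873/0.196 = 4.4541.
Posterior odds = 0.12486 × 4.4541 = 0.55613, so P(H|E) = 0.55613/(1+0.55613) = 0.357.

P(H | E) ≈ 0.357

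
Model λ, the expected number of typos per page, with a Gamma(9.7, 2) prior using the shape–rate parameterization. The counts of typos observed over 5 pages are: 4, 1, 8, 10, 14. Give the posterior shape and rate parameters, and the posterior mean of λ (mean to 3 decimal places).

Posterior: Gamma(shape=46.7, rate=7); mean ≈ 6.671

The Poisson likelihood adds the total count to the shape and the number of exposure periods to the rate. Here ∑xᵢ = 37 and n = 5, so shape 9.7→46.7 and rate 2→7.
Posterior mean = shape/rate = 46.7/7 = 6.671.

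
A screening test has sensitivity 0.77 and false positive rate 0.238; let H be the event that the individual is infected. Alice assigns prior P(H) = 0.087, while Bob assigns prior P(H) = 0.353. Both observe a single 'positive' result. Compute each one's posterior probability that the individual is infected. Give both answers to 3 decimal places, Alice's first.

Alice: 0.236; Bob: 0.638

P('+'|H) = 0.77, P('+'|¬H) = 0.238.
Alice: numerator 0.77·0.087 = 0.066990; evidence = 0.066990+0.238·0.913 = 0.28428; posterior = 0.236.
Bob: numerator 0.77·0.353 = 0.27181; evidence = 0.27181+0.238·0.647 = 0.42580; posterior = 0.638.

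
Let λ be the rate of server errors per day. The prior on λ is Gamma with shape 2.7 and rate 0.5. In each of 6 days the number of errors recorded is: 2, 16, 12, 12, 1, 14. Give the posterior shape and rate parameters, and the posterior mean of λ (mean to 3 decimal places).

Total count ∑xᵢ = 57 over n = 6 days.
Gamma is conjugate to the Poisson likelihood: posterior is Gamma(shape = 2.7+57 = 59.7, rate = 0.5+6 = 6.5).
Posterior mean = shape/rate = 59.7/6.5 = 9.185.

Posterior: Gamma(shape=59.7, rate=6.5); mean ≈ 9.185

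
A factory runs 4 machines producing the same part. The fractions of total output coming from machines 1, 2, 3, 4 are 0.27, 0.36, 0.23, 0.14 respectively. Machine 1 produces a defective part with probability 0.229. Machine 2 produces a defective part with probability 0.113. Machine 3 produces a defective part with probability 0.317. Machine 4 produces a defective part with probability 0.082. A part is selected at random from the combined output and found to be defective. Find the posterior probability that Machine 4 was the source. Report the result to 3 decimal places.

P(defective|M1) = 0.229; P(defective|M2) = 0.113; P(defective|M3) = 0.317; P(defective|M4) = 0.082.
Prior × likelihood for each source: 0.27·0.229=0.06183, 0.36·0.113=0.04068, 0.23·0.317=0.07291, 0.14·0.082=0.01148. Summing gives P(defective) = 0.18690.
P(Machine 4 | defective) = 0.01148 / 0.18690 = 0.061.

Posterior probability ≈ 0.061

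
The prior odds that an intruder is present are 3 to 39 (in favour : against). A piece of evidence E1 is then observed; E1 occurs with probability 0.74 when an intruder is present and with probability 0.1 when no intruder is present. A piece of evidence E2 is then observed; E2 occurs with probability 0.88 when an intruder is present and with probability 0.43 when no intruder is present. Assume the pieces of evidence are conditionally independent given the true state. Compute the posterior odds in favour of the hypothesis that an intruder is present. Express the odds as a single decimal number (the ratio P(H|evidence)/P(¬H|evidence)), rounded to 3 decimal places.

Prior odds = 3/39 = 0.076923. In log-odds, ln(0.076923) = -2.5649.
Add log likelihood ratios: ln(7.4000) + ln(2.0465) = 2.7176.
Posterior log-odds = 0.15267, so posterior odds = exp(0.15267) = 1.1649.

Posterior odds ≈ 1.165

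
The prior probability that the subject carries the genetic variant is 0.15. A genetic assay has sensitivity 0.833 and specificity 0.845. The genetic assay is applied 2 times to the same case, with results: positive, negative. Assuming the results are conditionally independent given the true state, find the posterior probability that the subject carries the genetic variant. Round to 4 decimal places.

Let H be the event that the subject carries the genetic variant; start with P(H) = 0.15. P('positive'|H) = 0.833, P('positive'|¬H) = 0.155.
Update on result 1 ('positive'): P(H) ← 0.833·0.1500 / (0.833·0.1500 + 0.155·0.8500) = 0.12495/0.25670 = 0.4868.
Update on result 2 ('negative'): P(H) ← 0.167·0.4868 / (0.167·0.4868 + 0.845·0.5132) = 0.081288/0.51498 = 0.1578.

Posterior P(H) ≈ 0.1578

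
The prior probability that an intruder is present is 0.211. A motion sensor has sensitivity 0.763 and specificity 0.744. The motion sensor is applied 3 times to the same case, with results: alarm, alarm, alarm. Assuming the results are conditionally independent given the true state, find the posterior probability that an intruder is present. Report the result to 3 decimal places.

Posterior P(H) ≈ 0.876

With H the event that an intruder is present, the joint likelihood of the observed sequence is P(data|H) = 0.763·0.763·0.763 = 0.44419 and P(data|¬H) = 0.256·0.256·0.256 = 0.016777.
Bayes: P(H|data) = 0.211·0.44419 / (0.211·0.44419 + 0.789·0.016777) = 0.093725/0.10696 = 0.8762.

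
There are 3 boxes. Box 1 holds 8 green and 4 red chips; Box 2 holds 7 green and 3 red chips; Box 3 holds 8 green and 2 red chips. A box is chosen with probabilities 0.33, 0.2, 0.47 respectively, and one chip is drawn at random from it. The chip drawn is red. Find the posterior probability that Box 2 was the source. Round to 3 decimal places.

Posterior probability ≈ 0.227

Tabulate prior·likelihood by source: [1] prior 0.33, lik 0.3333, product 0.1100; [2] prior 0.2, lik 0.3, product 0.06000; [3] prior 0.47, lik 0.2, product 0.09400.
Normalizing constant = 0.26400; the posterior for Box 2 is its product over the sum, 0.06000/0.26400 = 0.227.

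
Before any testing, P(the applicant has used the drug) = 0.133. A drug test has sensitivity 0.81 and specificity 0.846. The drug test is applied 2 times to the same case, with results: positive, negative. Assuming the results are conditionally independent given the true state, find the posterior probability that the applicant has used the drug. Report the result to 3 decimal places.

Posterior P(H) ≈ 0.153

Let H be the event that the applicant has used the drug; start with P(H) = 0.133. P('positive'|H) = 0.81, P('positive'|¬H) = 0.154.
Update on result 1 ('positive'): P(H) ← 0.81·0.1330 / (0.81·0.1330 + 0.154·0.8670) = 0.10773/0.24125 = 0.4466.
Update on result 2 ('negative'): P(H) ← 0.19·0.4466 / (0.19·0.4466 + 0.846·0.5534) = 0.084845/0.55306 = 0.1534.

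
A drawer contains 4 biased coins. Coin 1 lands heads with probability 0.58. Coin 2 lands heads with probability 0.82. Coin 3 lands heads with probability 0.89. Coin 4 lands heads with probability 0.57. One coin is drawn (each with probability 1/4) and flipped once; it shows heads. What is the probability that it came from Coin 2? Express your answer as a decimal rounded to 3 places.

Posterior probability ≈ 0.287

P(heads|C1) = 0.58; P(heads|C2) = 0.82; P(heads|C3) = 0.89; P(heads|C4) = 0.57.
Prior × likelihood for each source: 0.25·0.58=0.1450, 0.25·0.82=0.2050, 0.25·0.89=0.2225, 0.25·0.57=0.1425. Summing gives P(heads) = 0.71500.
P(Coin 2 | heads) = 0.2050 / 0.71500 = 0.287.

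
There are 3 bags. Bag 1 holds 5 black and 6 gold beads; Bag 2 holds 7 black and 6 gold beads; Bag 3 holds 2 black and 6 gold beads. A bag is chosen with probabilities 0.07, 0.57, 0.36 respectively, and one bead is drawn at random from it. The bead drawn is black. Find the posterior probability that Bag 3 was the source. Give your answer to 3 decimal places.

Tabulate prior·likelihood by source: [1] prior 0.07, lik 0.4545, product 0.03182; [2] prior 0.57, lik 0.5385, product 0.3069; [3] prior 0.36, lik 0.25, product 0.09000.
Normalizing constant = 0.42874; the posterior for Bag 3 is its product over the sum, 0.09000/0.42874 = 0.210.

Posterior probability ≈ 0.210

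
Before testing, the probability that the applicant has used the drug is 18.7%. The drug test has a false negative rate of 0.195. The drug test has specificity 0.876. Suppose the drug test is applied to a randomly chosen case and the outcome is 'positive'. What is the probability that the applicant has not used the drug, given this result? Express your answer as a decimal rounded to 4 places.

P(¬H | E) ≈ 0.4011

Write H for 'the applicant has used the drug'. Prior odds H:¬H = 0.187/0.813 = 0.23001. For the 'positive' outcome, the likelihood ratio is 0.805/0.124 = 6.4919.
Posterior odds = 0.23001 × 6.4919 = 1.4932, so P(H|E) = 1.4932/(1+1.4932) = 0.5989. Then P(¬H|E) = 1 − 0.5989 = 0.4011.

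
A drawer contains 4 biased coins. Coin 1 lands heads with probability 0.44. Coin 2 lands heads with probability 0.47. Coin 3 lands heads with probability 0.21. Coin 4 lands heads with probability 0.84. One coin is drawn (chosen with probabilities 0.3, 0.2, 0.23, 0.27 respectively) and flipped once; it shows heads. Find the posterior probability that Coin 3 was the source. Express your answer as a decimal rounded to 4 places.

Posterior probability ≈ 0.0964

Tabulate prior·likelihood by source: [1] prior 0.3, lik 0.44, product 0.1320; [2] prior 0.2, lik 0.47, product 0.09400; [3] prior 0.23, lik 0.21, product 0.04830; [4] prior 0.27, lik 0.84, product 0.2268.
Normalizing constant = 0.50110; the posterior for Coin 3 is its product over the sum, 0.04830/0.50110 = 0.0964.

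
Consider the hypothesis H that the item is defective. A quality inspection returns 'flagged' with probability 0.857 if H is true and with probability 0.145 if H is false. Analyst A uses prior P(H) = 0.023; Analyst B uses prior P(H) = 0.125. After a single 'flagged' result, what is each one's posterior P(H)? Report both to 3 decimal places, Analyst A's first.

Analyst A: 0.122; Analyst B: 0.458

The likelihood ratio for a 'flagged' result is 0.857/0.145 = 5.9103.
Analyst A: prior odds 0.023/0.977 = 0.023541; posterior odds 0.13914; posterior probability 0.122.
Analyst B: prior odds 0.125/0.875 = 0.14286; posterior odds 0.84433; posterior probability 0.458.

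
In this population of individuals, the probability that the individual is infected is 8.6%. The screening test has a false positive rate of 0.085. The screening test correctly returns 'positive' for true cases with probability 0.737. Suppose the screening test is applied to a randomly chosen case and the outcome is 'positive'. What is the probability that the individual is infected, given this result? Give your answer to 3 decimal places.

Write H for 'the individual is infected'. Prior odds H:¬H = 0.086/0.914 = 0.094092. For the 'positive' outcome, the likelihood ratio is 0.737/0.085 = 8.6706.
Posterior odds = 0.094092 × 8.6706 = 0.81583, so P(H|E) = 0.81583/(1+0.81583) = 0.449.

P(H | E) ≈ 0.449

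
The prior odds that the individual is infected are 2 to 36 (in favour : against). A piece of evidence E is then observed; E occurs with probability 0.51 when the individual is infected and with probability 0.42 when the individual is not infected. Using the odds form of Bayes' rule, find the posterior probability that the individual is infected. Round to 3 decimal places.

Posterior probability ≈ 0.063

Prior odds = 2/36 = 0.055556. In log-odds, ln(0.055556) = -2.8904.
Add log likelihood ratio: ln(1.2143) = 0.19416.
Posterior log-odds = -2.6962, so posterior odds = exp(-2.6962) = 0.067460. Converting, P(H|E) = 0.067460/1.0675 = 0.063.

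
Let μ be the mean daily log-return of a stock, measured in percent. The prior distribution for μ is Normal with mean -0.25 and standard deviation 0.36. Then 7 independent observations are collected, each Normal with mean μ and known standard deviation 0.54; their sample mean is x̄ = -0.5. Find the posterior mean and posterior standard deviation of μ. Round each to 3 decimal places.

Posterior mean ≈ -0.439; posterior SD ≈ 0.178

Prior precision 1/τ₀² = 1/0.36² = 7.71605; data precision n/σ² = 7/0.54² = 24.0055.
Posterior precision = 7.71605 + 24.0055 = 31.7215, giving posterior SD = 1/√31.7215 = 0.178.
Posterior mean = (7.71605·-0.25 + 24.0055·-0.5) / 31.7215 = -0.439.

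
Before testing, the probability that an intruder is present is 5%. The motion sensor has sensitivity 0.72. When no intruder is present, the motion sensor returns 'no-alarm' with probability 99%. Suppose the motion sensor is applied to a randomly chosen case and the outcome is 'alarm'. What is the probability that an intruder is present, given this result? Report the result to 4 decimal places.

Let H be the event that an intruder is present. P(H) = 0.05, so P(¬H) = 0.95. With E the 'alarm' result, P(E|H) = 0.72 and P(E|¬H) = 0.01.
P(E) = 0.72·0.05 + 0.01·0.95 = 0.036000 + 0.0095000 = 0.045500.
By Bayes' theorem, P(H|E) = 0.036000 / 0.045500 = 0.7912.

P(H | E) ≈ 0.7912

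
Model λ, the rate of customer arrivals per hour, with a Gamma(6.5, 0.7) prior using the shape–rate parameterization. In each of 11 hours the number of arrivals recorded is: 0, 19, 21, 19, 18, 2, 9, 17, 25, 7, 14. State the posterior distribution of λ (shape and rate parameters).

Posterior: Gamma(shape=157.5, rate=11.7)

Total count ∑xᵢ = 151 over n = 11 hours.
Gamma is conjugate to the Poisson likelihood: posterior is Gamma(shape = 6.5+151 = 157.5, rate = 0.7+11 = 11.7).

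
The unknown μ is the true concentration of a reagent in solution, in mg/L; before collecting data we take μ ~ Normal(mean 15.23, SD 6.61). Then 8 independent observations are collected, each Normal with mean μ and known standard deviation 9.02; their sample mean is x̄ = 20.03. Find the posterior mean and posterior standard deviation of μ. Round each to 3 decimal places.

Prior precision 1/τ₀² = 1/6.61² = 0.0228874; data precision n/σ² = 8/9.02² = 0.0983279.
Posterior precision = 0.0228874 + 0.0983279 = 0.121215, giving posterior SD = 1/√0.121215 = 2.872.
Posterior mean = (0.0228874·15.23 + 0.0983279·20.03) / 0.121215 = 19.124.

Posterior mean ≈ 19.124; posterior SD ≈ 2.872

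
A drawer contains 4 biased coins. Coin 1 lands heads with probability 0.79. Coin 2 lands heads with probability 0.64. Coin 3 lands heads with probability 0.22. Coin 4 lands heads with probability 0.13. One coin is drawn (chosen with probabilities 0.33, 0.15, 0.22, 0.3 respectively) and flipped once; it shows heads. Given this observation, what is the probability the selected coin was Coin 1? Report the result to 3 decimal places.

Posterior probability ≈ 0.587

Tabulate prior·likelihood by source: [1] prior 0.33, lik 0.79, product 0.2607; [2] prior 0.15, lik 0.64, product 0.09600; [3] prior 0.22, lik 0.22, product 0.04840; [4] prior 0.3, lik 0.13, product 0.03900.
Normalizing constant = 0.44410; the posterior for Coin 1 is its product over the sum, 0.2607/0.44410 = 0.587.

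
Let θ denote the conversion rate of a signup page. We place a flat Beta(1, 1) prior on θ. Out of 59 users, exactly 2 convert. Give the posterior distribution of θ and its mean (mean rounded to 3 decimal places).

Posterior: Beta(3, 58); mean ≈ 0.049

Observing 2 successes and 57 failures updates Beta(1, 1) by adding the success and failure counts to the two shape parameters: α = 1+2 = 3, β = 1+57 = 58.
Posterior mean = α/(α+β) = 3/61 = 0.049.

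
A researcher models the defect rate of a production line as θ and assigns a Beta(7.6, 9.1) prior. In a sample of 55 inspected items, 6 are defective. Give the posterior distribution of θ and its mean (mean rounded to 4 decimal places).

Posterior: Beta(13.6, 58.1); mean ≈ 0.1897

The binomial likelihood is conjugate to the Beta prior: with 6 successes and 49 failures, the posterior is Beta(7.6+6, 9.1+49) = Beta(13.6, 58.1).
Posterior mean = α/(α+β) = 13.6/71.7 = 0.1897.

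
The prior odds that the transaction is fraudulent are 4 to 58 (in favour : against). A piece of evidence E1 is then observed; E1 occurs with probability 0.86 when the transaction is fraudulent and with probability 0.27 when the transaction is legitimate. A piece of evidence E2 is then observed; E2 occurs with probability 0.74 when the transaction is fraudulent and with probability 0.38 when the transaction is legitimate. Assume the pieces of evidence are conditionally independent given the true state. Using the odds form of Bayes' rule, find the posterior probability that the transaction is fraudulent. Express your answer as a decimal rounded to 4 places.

Prior odds = 4/58 = 0.068966.
Likelihood ratio for E1 = 0.86/0.27 = 3.1852.
Likelihood ratio for E2 = 0.74/0.38 = 1.9474.
Posterior odds = prior odds × LR₁ × LR₂ = 0.42777.
Posterior probability = odds/(1+odds) = 0.42777/1.4278 = 0.2996.

Posterior probability ≈ 0.2996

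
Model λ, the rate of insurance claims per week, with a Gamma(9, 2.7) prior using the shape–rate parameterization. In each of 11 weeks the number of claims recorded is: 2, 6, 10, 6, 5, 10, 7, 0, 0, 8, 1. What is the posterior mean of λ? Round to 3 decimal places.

Total count ∑xᵢ = 55 over n = 11 weeks.
Gamma is conjugate to the Poisson likelihood: posterior is Gamma(shape = 9+55 = 64, rate = 2.7+11 = 13.7).
Posterior mean = shape/rate = 64/13.7 = 4.672.

Posterior mean ≈ 4.672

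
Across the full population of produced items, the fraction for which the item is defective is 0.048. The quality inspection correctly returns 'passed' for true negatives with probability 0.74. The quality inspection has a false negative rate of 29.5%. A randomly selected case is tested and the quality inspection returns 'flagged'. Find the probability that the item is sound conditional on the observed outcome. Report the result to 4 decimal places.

Let H be the event that the item is defective. P(H) = 0.048, so P(¬H) = 0.952. With E the 'flagged' result, P(E|H) = 0.705 and P(E|¬H) = 0.26.
P(E) = 0.705·0.048 + 0.26·0.952 = 0.033840 + 0.24752 = 0.28136.
By Bayes' theorem, P(H|E) = 0.033840 / 0.28136 = 0.1203. Hence P(¬H|E) = 1 − 0.1203 = 0.8797.

P(¬H | E) ≈ 0.8797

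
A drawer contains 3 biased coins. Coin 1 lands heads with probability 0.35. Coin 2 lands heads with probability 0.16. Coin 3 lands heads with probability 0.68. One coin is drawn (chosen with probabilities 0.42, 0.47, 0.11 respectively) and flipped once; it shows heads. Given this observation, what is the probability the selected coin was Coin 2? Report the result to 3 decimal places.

P(heads|C1) = 0.35; P(heads|C2) = 0.16; P(heads|C3) = 0.68.
Prior × likelihood for each source: 0.42·0.35=0.1470, 0.47·0.16=0.07520, 0.11·0.68=0.07480. Summing gives P(heads) = 0.29700.
P(Coin 2 | heads) = 0.07520 / 0.29700 = 0.253.

Posterior probability ≈ 0.253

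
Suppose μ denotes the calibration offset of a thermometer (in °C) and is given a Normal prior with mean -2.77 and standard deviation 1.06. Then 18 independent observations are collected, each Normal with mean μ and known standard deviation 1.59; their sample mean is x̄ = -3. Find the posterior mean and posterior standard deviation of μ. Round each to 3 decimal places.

With known σ, the Normal prior is conjugate. Weight on the data is w = (n/σ²)/(n/σ² + 1/τ₀²) = 7.11997/(7.11997+0.889996) = 0.88889.
Posterior mean = w·x̄ + (1−w)·μ₀ = 0.88889·-3 + 0.11111·-2.77 = -2.974. Posterior variance = 1/(7.11997+0.889996) = 0.124844, so SD = 0.353.

Posterior mean ≈ -2.974; posterior SD ≈ 0.353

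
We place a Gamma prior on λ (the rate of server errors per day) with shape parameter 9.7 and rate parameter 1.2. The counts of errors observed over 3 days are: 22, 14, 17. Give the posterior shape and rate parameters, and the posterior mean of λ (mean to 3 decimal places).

Total count ∑xᵢ = 53 over n = 3 days.
Gamma is conjugate to the Poisson likelihood: posterior is Gamma(shape = 9.7+53 = 62.7, rate = 1.2+3 = 4.2).
E[λ | data] = 62.7/4.2 = 14.929.

Posterior: Gamma(shape=62.7, rate=4.2); mean ≈ 14.929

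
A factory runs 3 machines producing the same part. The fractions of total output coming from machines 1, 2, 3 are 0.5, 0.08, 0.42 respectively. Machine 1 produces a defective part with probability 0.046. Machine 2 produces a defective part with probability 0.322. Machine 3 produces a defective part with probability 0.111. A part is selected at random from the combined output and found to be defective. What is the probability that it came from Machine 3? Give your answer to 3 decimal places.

P(defective|M1) = 0.046; P(defective|M2) = 0.322; P(defective|M3) = 0.111.
Prior × likelihood for each source: 0.5·0.046=0.02300, 0.08·0.322=0.02576, 0.42·0.111=0.04662. Summing gives P(defective) = 0.095380.
P(Machine 3 | defective) = 0.04662 / 0.095380 = 0.489.

Posterior probability ≈ 0.489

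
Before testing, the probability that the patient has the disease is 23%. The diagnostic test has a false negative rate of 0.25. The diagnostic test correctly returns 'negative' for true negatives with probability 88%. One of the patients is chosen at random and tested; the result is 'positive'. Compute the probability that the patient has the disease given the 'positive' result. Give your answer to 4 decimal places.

P(H | E) ≈ 0.6512

Let H be the event that the patient has the disease. P(H) = 0.23, so P(¬H) = 0.77. With E the 'positive' result, P(E|H) = 0.75 and P(E|¬H) = 0.12.
P(E) = 0.75·0.23 + 0.12·0.77 = 0.17250 + 0.092400 = 0.26490.
By Bayes' theorem, P(H|E) = 0.17250 / 0.26490 = 0.6512.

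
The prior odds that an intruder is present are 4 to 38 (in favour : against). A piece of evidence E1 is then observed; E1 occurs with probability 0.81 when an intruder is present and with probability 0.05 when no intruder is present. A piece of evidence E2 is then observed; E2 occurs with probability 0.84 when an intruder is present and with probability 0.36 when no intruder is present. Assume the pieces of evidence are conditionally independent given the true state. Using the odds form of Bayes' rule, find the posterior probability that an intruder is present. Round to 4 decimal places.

Prior odds = 4/38 = 0.10526. In log-odds, ln(0.10526) = -2.2513.
Add log likelihood ratios: ln(16.200) + ln(2.3333) = 3.6323.
Posterior log-odds = 1.3810, so posterior odds = exp(1.3810) = 3.9789. Converting, P(H|E) = 3.9789/4.9789 = 0.7992.

Posterior probability ≈ 0.7992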